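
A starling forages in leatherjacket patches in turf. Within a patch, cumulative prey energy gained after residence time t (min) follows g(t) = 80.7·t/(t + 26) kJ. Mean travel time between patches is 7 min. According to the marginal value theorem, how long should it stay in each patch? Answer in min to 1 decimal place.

13.5 min

Optimal t* satisfies g'(t*) = g(t*)/(T + t*).
g'(t) = 80.7·26/(t + 26)². Setting 80.7·26/(t+26)² = 80.7t/[(t+26)(7+t)] gives 26(7+t) = t(t+26), so t² = 26×7 = 182.
t* = √182 = 13.49 min.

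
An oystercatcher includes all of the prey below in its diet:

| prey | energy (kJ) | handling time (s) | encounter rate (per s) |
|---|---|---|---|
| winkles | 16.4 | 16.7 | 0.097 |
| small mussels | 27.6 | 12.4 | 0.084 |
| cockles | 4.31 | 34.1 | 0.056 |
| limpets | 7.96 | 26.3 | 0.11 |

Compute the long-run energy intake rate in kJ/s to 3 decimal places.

0.594 kJ/s

Energy encountered per unit search time: 0.097×16.4 + 0.084×27.6 + 0.056×4.31 + 0.11×7.96 = 5.026 kJ/s.
Handling time per unit search time: 0.097×16.7 + 0.084×12.4 + 0.056×34.1 + 0.11×26.3 = 7.464.
Rate = 5.026/(1 + 7.464) = 0.5938 kJ/s.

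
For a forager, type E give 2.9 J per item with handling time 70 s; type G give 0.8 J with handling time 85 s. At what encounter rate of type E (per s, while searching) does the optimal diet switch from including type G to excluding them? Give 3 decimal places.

0.004 per s

The zero-one rule: include type G iff E₂/h₂ > λE₁/(1+λh₁). Equality gives the switch point.
λE₁h₂ = E₂ + λE₂h₁ ⇒ λ = E₂/(E₁h₂ − E₂h₁) = 0.8/(246.5 − 56) = 0.004199 per s.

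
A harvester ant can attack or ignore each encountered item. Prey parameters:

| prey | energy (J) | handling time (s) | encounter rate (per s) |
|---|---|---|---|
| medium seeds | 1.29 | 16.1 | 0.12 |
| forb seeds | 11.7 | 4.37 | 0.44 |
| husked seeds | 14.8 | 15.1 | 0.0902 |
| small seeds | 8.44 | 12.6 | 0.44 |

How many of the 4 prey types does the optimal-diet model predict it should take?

1

E/h in descending order: forb seeds 2.68, husked seeds 0.98, small seeds 0.67, medium seeds 0.0801 J/s. The optimal diet is the largest prefix of this list for which every included type satisfies E_i/h_i > R on the types above it.
Rate on top 1: 1.761. husked seeds: 0.98 < 1.761 → exclude; stop.
Optimal diet: forb seeds — 1 of 4 types.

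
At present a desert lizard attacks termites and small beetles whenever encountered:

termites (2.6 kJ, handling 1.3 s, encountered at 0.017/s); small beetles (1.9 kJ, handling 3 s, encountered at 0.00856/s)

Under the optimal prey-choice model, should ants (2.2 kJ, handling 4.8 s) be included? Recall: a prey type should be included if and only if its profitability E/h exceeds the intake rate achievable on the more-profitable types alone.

Yes

Current rate: (0.017×2.6 + 0.00856×1.9)/(1 + 0.017×1.3 + 0.00856×3) = 0.05771 kJ/s.
Profitability of ants: 2.2/4.8 = 0.4583 kJ/s.
Since 0.4583 > R, including ants increases the long-run rate.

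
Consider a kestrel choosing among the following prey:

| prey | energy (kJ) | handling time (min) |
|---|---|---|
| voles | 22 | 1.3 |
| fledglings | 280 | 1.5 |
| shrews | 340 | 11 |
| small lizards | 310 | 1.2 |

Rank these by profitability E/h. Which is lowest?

voles

Profitability E/h (kJ/min): voles = 22/1.3 = 16.9, fledglings = 280/1.5 = 187, shrews = 340/11 = 30.9, small lizards = 310/1.2 = 258.
Ranked: small lizards > fledglings > shrews > voles.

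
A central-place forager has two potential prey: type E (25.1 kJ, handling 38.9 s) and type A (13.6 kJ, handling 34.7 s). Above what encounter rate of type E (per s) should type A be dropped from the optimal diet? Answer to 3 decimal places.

0.040 per s

Drop type A once their profitability E₂/h₂ falls below the rate achievable on type E alone: E₂/h₂ = λE₁/(1 + λh₁).
Solve for λ: λE₁h₂ = E₂(1 + λh₁) → λ(E₁h₂ − E₂h₁) = E₂ → λ = E₂/(E₁h₂ − E₂h₁).
λ = 13.6/(25.1×34.7 − 13.6×38.9) = 13.6/341.9 = 0.03977 per s.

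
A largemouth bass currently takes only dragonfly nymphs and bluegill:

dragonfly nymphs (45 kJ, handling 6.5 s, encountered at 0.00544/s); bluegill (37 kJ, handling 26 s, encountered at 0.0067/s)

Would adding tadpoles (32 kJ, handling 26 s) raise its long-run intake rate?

Yes

Intake rate on the current diet: R = (0.00544×45 + 0.0067×37) / (1 + 0.00544×6.5 + 0.0067×26) = 0.4927/1.21 = 0.4073 kJ/s.
Profitability of tadpoles: 32/26 = 1.231 kJ/s.
Since 1.231 > R, including tadpoles increases the long-run rate.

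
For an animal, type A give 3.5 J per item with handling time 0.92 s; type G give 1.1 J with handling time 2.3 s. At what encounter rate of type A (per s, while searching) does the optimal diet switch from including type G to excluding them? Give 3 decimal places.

0.156 per s

Drop type G once their profitability E₂/h₂ falls below the rate achievable on type A alone: E₂/h₂ = λE₁/(1 + λh₁).
Solve for λ: λE₁h₂ = E₂(1 + λh₁) → λ(E₁h₂ − E₂h₁) = E₂ → λ = E₂/(E₁h₂ − E₂h₁).
λ = 1.1/(3.5×2.3 − 1.1×0.92) = 1.1/7.038 = 0.1563 per s.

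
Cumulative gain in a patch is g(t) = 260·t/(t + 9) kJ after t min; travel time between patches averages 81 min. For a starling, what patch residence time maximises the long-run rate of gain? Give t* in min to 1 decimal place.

27.0 min

Maximise g(t)/(T+t): set derivative to zero → g'(t)(T+t) = g(t).
g'(t) = 260·9/(t + 9)². Setting 260·9/(t+9)² = 260t/[(t+9)(81+t)] gives 9(81+t) = t(t+9), so t² = 9×81 = 729.
t* = √729 = 27 min.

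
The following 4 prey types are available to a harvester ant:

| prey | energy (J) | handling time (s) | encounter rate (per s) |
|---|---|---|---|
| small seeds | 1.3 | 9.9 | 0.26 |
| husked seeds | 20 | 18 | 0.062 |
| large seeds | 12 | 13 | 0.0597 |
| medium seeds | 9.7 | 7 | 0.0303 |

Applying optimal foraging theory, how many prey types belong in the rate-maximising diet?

Profitabilities (E/h, J/s): medium seeds 1.39, husked seeds 1.11, large seeds 0.923, small seeds 0.131. Add prey in this order while the next type's profitability exceeds the intake rate on those already taken.
Rate on top 1: 0.2425. husked seeds: 1.11 > 0.2425 → include.
Rate on top 2: 0.6589. large seeds: 0.923 > 0.6589 → include.
Rate on top 3: 0.7249. small seeds: 0.131 < 0.7249 → exclude; stop.
Optimal diet: medium seeds, husked seeds, large seeds — 3 of 4 types.

3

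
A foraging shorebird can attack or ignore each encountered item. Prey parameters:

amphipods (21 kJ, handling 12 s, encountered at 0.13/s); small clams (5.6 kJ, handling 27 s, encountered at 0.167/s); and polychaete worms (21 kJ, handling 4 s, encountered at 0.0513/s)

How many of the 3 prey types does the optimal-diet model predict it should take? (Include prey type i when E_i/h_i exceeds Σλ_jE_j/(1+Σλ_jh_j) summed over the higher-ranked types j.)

E/h in descending order: polychaete worms 5.25, amphipods 1.75, small clams 0.207 kJ/s. The optimal diet is the largest prefix of this list for which every included type satisfies E_i/h_i > R on the types above it.
Rate on top 1: 0.8939. amphipods: 1.75 > 0.8939 → include.
Rate on top 2: 1.377. small clams: 0.207 < 1.377 → exclude; stop.
Optimal diet: polychaete worms, amphipods — 2 of 3 types.

2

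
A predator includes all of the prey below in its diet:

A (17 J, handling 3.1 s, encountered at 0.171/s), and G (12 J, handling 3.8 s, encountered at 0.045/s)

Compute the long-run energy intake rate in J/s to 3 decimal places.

2.026 J/s

R = (0.171×17 + 0.045×12) / (1 + 0.171×3.1 + 0.045×3.8) = 3.447/1.701 = 2.026 J/s.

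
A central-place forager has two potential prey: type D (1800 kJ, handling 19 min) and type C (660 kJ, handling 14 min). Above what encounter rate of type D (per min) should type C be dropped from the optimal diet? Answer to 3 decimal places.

0.052 per min

Drop type C once their profitability E₂/h₂ falls below the rate achievable on type D alone: E₂/h₂ = λE₁/(1 + λh₁).
Solve for λ: λE₁h₂ = E₂(1 + λh₁) → λ(E₁h₂ − E₂h₁) = E₂ → λ = E₂/(E₁h₂ − E₂h₁).
λ = 660/(1800×14 − 660×19) = 660/1.266e+04 = 0.05213 per min.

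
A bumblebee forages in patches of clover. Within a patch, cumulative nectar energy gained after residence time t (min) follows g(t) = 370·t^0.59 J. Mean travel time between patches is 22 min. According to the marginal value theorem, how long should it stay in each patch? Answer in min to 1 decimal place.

31.7 min

Optimal t* satisfies g'(t*) = g(t*)/(T + t*).
g'(t) = 0.59·370·t^-0.41. Setting 0.59·370·t^-0.41 = 370·t^0.59/(22+t) gives 0.59(22+t) = t, so 0.41·t = 0.59×22.
t* = 0.59×22/0.41 = 31.66 min.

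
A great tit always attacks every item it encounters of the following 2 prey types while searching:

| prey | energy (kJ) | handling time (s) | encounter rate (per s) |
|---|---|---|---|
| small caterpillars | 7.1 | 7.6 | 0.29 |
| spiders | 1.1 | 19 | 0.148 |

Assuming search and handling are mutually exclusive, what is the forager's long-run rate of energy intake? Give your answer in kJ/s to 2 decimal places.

Energy encountered per unit search time: 0.29×7.1 + 0.148×1.1 = 2.222 kJ/s.
Handling time per unit search time: 0.29×7.6 + 0.148×19 = 5.016.
Rate = 2.222/(1 + 5.016) = 0.3693 kJ/s.

0.37 kJ/s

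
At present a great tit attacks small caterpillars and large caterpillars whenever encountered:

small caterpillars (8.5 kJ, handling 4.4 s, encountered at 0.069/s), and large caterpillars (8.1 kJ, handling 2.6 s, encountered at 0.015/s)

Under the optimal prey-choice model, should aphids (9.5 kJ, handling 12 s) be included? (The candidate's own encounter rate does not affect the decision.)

Yes

Current rate: (0.069×8.5 + 0.015×8.1)/(1 + 0.069×4.4 + 0.015×2.6) = 0.5273 kJ/s.
Profitability of aphids: 9.5/12 = 0.7917 kJ/s.
0.7917 > 0.5273, so adding aphids raises the average — include it.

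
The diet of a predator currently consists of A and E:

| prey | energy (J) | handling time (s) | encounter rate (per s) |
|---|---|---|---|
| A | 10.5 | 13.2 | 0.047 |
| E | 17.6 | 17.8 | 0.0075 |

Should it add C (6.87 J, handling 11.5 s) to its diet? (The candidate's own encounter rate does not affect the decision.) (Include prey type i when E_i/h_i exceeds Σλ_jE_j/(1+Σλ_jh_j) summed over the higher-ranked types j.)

Intake rate on the current diet: R = (0.047×10.5 + 0.0075×17.6) / (1 + 0.047×13.2 + 0.0075×17.8) = 0.6255/1.754 = 0.3566 J/s.
Profitability of C: 6.87/11.5 = 0.5974 J/s.
0.5974 > 0.3566, so adding C raises the average — include it.

Yes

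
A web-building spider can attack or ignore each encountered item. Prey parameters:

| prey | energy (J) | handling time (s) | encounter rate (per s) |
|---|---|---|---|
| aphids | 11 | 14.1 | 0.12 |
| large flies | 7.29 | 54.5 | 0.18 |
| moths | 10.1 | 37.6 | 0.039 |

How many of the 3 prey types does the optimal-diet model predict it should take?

Profitabilities (E/h, J/s): aphids 0.78, moths 0.269, large flies 0.134. Add prey in this order while the next type's profitability exceeds the intake rate on those already taken.
Rate on top 1: 0.4903. moths: 0.269 < 0.4903 → exclude; stop.
Optimal diet: aphids — 1 of 3 types.

1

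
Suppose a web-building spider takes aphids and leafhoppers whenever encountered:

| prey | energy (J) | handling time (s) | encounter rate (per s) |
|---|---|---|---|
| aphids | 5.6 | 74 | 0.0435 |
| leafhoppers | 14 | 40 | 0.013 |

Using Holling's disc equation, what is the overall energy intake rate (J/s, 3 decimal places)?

0.090 J/s

R = (0.0435×5.6 + 0.013×14) / (1 + 0.0435×74 + 0.013×40) = 0.4256/4.739 = 0.08981 J/s.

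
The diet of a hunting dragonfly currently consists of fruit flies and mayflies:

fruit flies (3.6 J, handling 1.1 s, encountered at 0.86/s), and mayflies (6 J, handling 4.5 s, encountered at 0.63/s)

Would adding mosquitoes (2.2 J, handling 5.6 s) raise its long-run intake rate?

Intake rate on the current diet: R = (0.86×3.6 + 0.63×6) / (1 + 0.86×1.1 + 0.63×4.5) = 6.876/4.781 = 1.438 J/s.
mosquitoes: E/h = 2.2/5.6 = 0.3929 J/s.
Since 0.3929 < R, time spent handling mosquitoes is better spent searching.

No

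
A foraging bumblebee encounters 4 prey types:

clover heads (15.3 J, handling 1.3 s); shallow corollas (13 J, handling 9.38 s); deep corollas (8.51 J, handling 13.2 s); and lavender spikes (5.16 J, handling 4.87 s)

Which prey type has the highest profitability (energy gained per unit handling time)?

In descending order of E/h:
clover heads: 15.3/1.3 = 11.8 J/s
shallow corollas: 13/9.38 = 1.39 J/s
lavender spikes: 5.16/4.87 = 1.06 J/s
deep corollas: 8.51/13.2 = 0.645 J/s

clover heads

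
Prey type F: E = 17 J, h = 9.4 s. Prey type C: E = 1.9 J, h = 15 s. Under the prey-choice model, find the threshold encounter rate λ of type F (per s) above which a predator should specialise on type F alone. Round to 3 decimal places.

Drop type C once their profitability E₂/h₂ falls below the rate achievable on type F alone: E₂/h₂ = λE₁/(1 + λh₁).
Solve for λ: λE₁h₂ = E₂(1 + λh₁) → λ(E₁h₂ − E₂h₁) = E₂ → λ = E₂/(E₁h₂ − E₂h₁).
λ = 1.9/(17×15 − 1.9×9.4) = 1.9/237.1 = 0.008012 per s.

0.008 per s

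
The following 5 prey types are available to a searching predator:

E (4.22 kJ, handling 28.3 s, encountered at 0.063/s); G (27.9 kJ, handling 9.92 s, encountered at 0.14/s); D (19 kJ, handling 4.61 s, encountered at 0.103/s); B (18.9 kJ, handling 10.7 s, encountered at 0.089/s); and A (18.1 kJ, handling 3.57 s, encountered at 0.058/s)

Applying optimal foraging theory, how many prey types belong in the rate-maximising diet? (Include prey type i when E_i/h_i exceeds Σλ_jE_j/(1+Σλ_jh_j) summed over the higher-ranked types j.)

3

Rank by E/h (kJ/s): A 5.07, D 4.12, G 2.81, B 1.77, E 0.149. Include each in turn until the next type's E/h falls below the running intake rate.
Rate on top 1: 0.8697. D: 4.12 > 0.8697 → include.
Rate on top 2: 1.788. G: 2.81 > 1.788 → include.
Rate on top 3: 2.251. B: 1.77 < 2.251 → exclude; stop.
Optimal diet: A, D, G — 3 of 5 types.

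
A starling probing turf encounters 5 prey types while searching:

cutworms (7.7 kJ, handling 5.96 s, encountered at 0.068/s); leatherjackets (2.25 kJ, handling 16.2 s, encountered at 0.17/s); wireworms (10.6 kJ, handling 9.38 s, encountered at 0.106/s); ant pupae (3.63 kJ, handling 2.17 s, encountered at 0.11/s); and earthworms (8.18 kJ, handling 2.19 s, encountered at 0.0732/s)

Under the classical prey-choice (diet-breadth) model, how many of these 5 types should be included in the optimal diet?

4

Profitabilities (E/h, kJ/s): earthworms 3.74, ant pupae 1.67, cutworms 1.29, wireworms 1.13, leatherjackets 0.139. Add prey in this order while the next type's profitability exceeds the intake rate on those already taken.
Rate on top 1: 0.516. ant pupae: 1.67 > 0.516 → include.
Rate on top 2: 0.7134. cutworms: 1.29 > 0.7134 → include.
Rate on top 3: 0.8434. wireworms: 1.13 > 0.8434 → include.
Rate on top 4: 0.9452. leatherjackets: 0.139 < 0.9452 → exclude; stop.
Optimal diet: earthworms, ant pupae, cutworms, wireworms — 4 of 5 types.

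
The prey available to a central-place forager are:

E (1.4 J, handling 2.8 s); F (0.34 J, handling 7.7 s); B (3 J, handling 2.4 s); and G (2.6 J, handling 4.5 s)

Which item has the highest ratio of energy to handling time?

B

In descending order of E/h:
B: 3/2.4 = 1.25 J/s
G: 2.6/4.5 = 0.578 J/s
E: 1.4/2.8 = 0.5 J/s
F: 0.34/7.7 = 0.0442 J/s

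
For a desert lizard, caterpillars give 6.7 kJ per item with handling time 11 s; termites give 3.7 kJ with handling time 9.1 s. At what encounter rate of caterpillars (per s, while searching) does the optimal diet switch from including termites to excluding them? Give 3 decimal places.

At the threshold, the rate on caterpillars alone equals the profitability of termites: λ·6.7/(1 + λ·11) = 3.7/9.1 = 0.4066.
Rearranging, λ(6.7 − 0.4066×11) = 0.4066, so λ = 0.4066/2.227 = 0.1825 per s.

0.183 per s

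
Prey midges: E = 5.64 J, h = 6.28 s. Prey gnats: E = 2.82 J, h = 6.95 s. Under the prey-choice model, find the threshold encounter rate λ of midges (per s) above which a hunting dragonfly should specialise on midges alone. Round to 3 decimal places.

Drop gnats once their profitability E₂/h₂ falls below the rate achievable on midges alone: E₂/h₂ = λE₁/(1 + λh₁).
Solve for λ: λE₁h₂ = E₂(1 + λh₁) → λ(E₁h₂ − E₂h₁) = E₂ → λ = E₂/(E₁h₂ − E₂h₁).
λ = 2.82/(5.64×6.95 − 2.82×6.28) = 2.82/21.49 = 0.1312 per s.

0.131 per s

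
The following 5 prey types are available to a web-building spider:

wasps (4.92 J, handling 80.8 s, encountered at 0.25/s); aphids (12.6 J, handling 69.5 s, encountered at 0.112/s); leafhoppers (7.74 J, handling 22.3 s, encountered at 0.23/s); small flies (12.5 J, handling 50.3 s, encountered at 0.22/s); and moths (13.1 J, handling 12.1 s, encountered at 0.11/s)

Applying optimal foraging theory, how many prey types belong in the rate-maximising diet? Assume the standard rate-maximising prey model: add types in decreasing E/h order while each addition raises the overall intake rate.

1

Rank by E/h (J/s): moths 1.08, leafhoppers 0.347, small flies 0.249, aphids 0.181, wasps 0.0609. Include each in turn until the next type's E/h falls below the running intake rate.
Rate on top 1: 0.6182. leafhoppers: 0.347 < 0.6182 → exclude; stop.
Optimal diet: moths — 1 of 5 types.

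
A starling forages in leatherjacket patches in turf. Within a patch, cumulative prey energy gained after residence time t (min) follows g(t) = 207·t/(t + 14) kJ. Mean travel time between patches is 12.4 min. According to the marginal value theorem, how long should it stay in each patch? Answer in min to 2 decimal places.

Optimal t* satisfies g'(t*) = g(t*)/(T + t*).
g'(t) = 207·14/(t + 14)². Setting 207·14/(t+14)² = 207t/[(t+14)(12.4+t)] gives 14(12.4+t) = t(t+14), so t² = 14×12.4 = 173.6.
t* = √173.6 = 13.18 min.

13.18 min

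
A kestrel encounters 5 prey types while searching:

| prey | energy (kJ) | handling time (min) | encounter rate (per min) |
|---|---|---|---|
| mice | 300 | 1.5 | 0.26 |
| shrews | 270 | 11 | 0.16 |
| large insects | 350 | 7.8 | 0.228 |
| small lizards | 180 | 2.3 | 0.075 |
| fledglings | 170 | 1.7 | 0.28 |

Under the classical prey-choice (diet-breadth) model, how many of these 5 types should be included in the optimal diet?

3

Rank by E/h (kJ/min): mice 200, fledglings 100, small lizards 78.3, large insects 44.9, shrews 24.5. Include each in turn until the next type's E/h falls below the running intake rate.
Rate on top 1: 56.12. fledglings: 100 > 56.12 → include.
Rate on top 2: 67.31. small lizards: 78.3 > 67.31 → include.
Rate on top 3: 68.24. large insects: 44.9 < 68.24 → exclude; stop.
Optimal diet: mice, fledglings, small lizards — 3 of 5 types.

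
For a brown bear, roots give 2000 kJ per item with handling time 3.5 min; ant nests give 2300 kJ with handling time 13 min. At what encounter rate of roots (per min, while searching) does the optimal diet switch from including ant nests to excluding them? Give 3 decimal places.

0.128 per min

Drop ant nests once their profitability E₂/h₂ falls below the rate achievable on roots alone: E₂/h₂ = λE₁/(1 + λh₁).
Solve for λ: λE₁h₂ = E₂(1 + λh₁) → λ(E₁h₂ − E₂h₁) = E₂ → λ = E₂/(E₁h₂ − E₂h₁).
λ = 2300/(2000×13 − 2300×3.5) = 2300/1.795e+04 = 0.1281 per min.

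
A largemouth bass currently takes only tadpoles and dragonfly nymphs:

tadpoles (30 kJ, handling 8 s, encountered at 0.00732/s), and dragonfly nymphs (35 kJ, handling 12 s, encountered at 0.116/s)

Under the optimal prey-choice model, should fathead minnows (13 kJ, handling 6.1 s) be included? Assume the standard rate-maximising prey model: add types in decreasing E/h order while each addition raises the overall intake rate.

Current rate: (0.00732×30 + 0.116×35)/(1 + 0.00732×8 + 0.116×12) = 1.746 kJ/s.
fathead minnows: E/h = 13/6.1 = 2.131 kJ/s.
2.131 > 1.746, so adding fathead minnows raises the average — include it.

Yes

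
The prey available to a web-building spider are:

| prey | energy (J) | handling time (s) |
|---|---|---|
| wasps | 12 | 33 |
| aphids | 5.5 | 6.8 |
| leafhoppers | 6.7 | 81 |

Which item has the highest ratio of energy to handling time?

aphids

In descending order of E/h:
aphids: 5.5/6.8 = 0.809 J/s
wasps: 12/33 = 0.364 J/s
leafhoppers: 6.7/81 = 0.0827 J/s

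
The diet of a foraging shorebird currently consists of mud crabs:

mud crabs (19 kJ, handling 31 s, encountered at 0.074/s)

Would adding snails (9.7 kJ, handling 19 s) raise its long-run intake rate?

Current rate: (0.074×19)/(1 + 0.074×31) = 0.4268 kJ/s.
snails: E/h = 9.7/19 = 0.5105 kJ/s.
Since 0.5105 > R, including snails increases the long-run rate.

Yes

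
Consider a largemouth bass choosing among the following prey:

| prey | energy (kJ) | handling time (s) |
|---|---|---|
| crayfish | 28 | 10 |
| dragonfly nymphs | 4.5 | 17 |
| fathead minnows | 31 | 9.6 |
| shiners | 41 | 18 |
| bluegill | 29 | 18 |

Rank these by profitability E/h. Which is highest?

fathead minnows

In descending order of E/h:
fathead minnows: 31/9.6 = 3.23 kJ/s
crayfish: 28/10 = 2.8 kJ/s
shiners: 41/18 = 2.28 kJ/s
bluegill: 29/18 = 1.61 kJ/s
dragonfly nymphs: 4.5/17 = 0.265 kJ/s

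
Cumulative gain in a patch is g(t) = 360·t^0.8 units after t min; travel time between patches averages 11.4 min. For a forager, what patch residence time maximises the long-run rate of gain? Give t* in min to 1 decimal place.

45.6 min

By the marginal value theorem, leave when the instantaneous gain rate g'(t) equals the habitat-wide average g(t)/(T + t).
g'(t) = 0.8·360·t^-0.2. Setting 0.8·360·t^-0.2 = 360·t^0.8/(11.4+t) gives 0.8(11.4+t) = t, so 0.20·t = 0.8×11.4.
t* = 0.8×11.4/0.20 = 45.6 min.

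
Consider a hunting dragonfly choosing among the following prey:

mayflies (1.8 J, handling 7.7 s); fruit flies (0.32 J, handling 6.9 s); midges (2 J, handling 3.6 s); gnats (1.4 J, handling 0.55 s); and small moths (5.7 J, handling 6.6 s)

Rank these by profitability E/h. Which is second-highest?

Profitability E/h (J/s): mayflies = 1.8/7.7 = 0.234, fruit flies = 0.32/6.9 = 0.0464, midges = 2/3.6 = 0.556, gnats = 1.4/0.55 = 2.55, small moths = 5.7/6.6 = 0.864.
Ranked: gnats > small moths > midges > mayflies > fruit flies.

small moths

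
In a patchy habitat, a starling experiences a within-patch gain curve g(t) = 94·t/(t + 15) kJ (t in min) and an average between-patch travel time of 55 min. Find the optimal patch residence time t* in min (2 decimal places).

28.72 min

Optimal t* satisfies g'(t*) = g(t*)/(T + t*).
g'(t) = 94·15/(t + 15)². Setting 94·15/(t+15)² = 94t/[(t+15)(55+t)] gives 15(55+t) = t(t+15), so t² = 15×55 = 825.
t* = √825 = 28.72 min.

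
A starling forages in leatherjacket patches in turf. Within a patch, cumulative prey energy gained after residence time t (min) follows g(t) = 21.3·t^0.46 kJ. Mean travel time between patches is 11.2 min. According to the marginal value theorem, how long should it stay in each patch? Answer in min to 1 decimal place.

Optimal t* satisfies g'(t*) = g(t*)/(T + t*).
g'(t) = 0.46·21.3·t^-0.54. Setting 0.46·21.3·t^-0.54 = 21.3·t^0.46/(11.2+t) gives 0.46(11.2+t) = t, so 0.54·t = 0.46×11.2.
t* = 0.46×11.2/0.54 = 9.541 min.

9.5 min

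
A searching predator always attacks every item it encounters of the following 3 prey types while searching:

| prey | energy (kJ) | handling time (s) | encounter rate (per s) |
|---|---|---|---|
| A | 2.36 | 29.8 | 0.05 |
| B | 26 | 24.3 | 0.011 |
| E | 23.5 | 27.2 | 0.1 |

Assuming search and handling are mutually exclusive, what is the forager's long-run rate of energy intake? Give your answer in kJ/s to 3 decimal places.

R = Σλ_iE_i / (1 + Σλ_ih_i)
Numerator: 0.05×2.36 + 0.011×26 + 0.1×23.5 = 2.754
Denominator: 1 + 0.05×29.8 + 0.011×24.3 + 0.1×27.2 = 5.477
R = 2.754/5.477 = 0.5028 kJ/s

0.503 kJ/s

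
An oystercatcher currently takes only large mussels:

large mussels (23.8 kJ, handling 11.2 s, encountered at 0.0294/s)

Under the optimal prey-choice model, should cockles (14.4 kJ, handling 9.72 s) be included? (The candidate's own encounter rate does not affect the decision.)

Yes

On large mussels alone, R = ΣλE/(1+Σλh) = 0.6997/1.329 = 0.5264 kJ/s.
cockles: E/h = 14.4/9.72 = 1.481 kJ/s.
1.481 > 0.5264, so adding cockles raises the average — include it.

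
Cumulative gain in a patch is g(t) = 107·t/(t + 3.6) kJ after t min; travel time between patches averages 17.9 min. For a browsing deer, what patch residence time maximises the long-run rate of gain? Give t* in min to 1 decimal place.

Maximise g(t)/(T+t): set derivative to zero → g'(t)(T+t) = g(t).
g'(t) = 107·3.6/(t + 3.6)². Setting 107·3.6/(t+3.6)² = 107t/[(t+3.6)(17.9+t)] gives 3.6(17.9+t) = t(t+3.6), so t² = 3.6×17.9 = 64.44.
t* = √64.44 = 8.027 min.

8.0 min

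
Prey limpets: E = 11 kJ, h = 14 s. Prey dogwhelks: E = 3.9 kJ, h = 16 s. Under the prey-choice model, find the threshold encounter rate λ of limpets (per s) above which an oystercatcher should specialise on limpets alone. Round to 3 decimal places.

At the threshold, the rate on limpets alone equals the profitability of dogwhelks: λ·11/(1 + λ·14) = 3.9/16 = 0.2437.
Rearranging, λ(11 − 0.2437×14) = 0.2437, so λ = 0.2437/7.588 = 0.03213 per s.

0.032 per s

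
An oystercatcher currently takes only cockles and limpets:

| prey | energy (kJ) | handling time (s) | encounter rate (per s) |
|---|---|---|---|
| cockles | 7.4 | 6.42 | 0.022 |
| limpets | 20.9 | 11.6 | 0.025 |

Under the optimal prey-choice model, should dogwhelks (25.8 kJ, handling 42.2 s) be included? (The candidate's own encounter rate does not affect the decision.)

Yes

Current rate: (0.022×7.4 + 0.025×20.9)/(1 + 0.022×6.42 + 0.025×11.6) = 0.4788 kJ/s.
dogwhelks: E/h = 25.8/42.2 = 0.6114 kJ/s.
0.6114 > 0.4788, so adding dogwhelks raises the average — include it.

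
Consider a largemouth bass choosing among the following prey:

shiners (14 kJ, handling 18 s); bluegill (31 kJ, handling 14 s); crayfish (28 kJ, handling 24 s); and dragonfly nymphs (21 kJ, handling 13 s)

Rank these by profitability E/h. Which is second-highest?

In descending order of E/h:
bluegill: 31/14 = 2.21 kJ/s
dragonfly nymphs: 21/13 = 1.62 kJ/s
crayfish: 28/24 = 1.17 kJ/s
shiners: 14/18 = 0.778 kJ/s

dragonfly nymphs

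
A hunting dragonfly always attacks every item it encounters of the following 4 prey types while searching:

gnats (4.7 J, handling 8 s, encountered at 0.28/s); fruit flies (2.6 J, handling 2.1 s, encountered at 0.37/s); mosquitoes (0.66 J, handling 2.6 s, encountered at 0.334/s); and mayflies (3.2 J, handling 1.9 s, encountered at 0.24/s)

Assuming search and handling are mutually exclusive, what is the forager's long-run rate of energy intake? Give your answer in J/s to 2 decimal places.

Energy encountered per unit search time: 0.28×4.7 + 0.37×2.6 + 0.334×0.66 + 0.24×3.2 = 3.266 J/s.
Handling time per unit search time: 0.28×8 + 0.37×2.1 + 0.334×2.6 + 0.24×1.9 = 4.341.
Rate = 3.266/(1 + 4.341) = 0.6115 J/s.

0.61 J/s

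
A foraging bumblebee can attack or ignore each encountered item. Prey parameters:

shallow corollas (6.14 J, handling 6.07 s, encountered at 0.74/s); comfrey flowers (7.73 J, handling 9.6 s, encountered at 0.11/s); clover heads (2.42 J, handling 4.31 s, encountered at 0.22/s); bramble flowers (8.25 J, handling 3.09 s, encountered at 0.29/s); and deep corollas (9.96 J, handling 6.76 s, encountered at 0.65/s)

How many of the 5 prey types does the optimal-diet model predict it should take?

E/h in descending order: bramble flowers 2.67, deep corollas 1.47, shallow corollas 1.01, comfrey flowers 0.805, clover heads 0.561 J/s. The optimal diet is the largest prefix of this list for which every included type satisfies E_i/h_i > R on the types above it.
Rate on top 1: 1.262. deep corollas: 1.47 > 1.262 → include.
Rate on top 2: 1.41. shallow corollas: 1.01 < 1.41 → exclude; stop.
Optimal diet: bramble flowers, deep corollas — 2 of 5 types.

2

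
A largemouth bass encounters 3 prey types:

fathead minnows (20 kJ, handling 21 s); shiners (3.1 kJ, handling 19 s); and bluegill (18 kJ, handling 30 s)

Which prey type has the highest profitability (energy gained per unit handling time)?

Profitability E/h (kJ/s): fathead minnows = 20/21 = 0.952, shiners = 3.1/19 = 0.163, bluegill = 18/30 = 0.6.
Ranked: fathead minnows > bluegill > shiners.

fathead minnows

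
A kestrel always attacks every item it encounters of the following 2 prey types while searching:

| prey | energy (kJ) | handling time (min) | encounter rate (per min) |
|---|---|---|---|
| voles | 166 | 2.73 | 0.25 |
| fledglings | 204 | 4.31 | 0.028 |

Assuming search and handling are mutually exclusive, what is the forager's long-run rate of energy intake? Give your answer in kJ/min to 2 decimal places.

26.18 kJ/min

R = (0.25×166 + 0.028×204) / (1 + 0.25×2.73 + 0.028×4.31) = 47.21/1.803 = 26.18 kJ/min.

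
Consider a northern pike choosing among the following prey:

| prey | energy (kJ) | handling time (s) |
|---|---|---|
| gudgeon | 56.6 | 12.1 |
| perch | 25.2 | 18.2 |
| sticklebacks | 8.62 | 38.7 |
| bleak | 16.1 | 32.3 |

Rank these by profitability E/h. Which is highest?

gudgeon

In descending order of E/h:
gudgeon: 56.6/12.1 = 4.68 kJ/s
perch: 25.2/18.2 = 1.38 kJ/s
bleak: 16.1/32.3 = 0.498 kJ/s
sticklebacks: 8.62/38.7 = 0.223 kJ/s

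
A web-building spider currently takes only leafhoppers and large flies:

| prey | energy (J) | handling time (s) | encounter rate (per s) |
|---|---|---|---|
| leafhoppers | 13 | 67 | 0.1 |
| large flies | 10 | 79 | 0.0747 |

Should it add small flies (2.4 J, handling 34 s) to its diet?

On leafhoppers and large flies alone, R = ΣλE/(1+Σλh) = 2.047/13.6 = 0.1505 J/s.
Profitability of small flies: 2.4/34 = 0.07059 J/s.
Since 0.07059 < R, time spent handling small flies is better spent searching.

No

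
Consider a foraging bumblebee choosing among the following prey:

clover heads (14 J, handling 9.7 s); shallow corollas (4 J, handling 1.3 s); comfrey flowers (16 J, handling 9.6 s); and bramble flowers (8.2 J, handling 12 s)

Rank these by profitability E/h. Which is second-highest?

comfrey flowers

Profitability E/h (J/s): clover heads = 14/9.7 = 1.44, shallow corollas = 4/1.3 = 3.08, comfrey flowers = 16/9.6 = 1.67, bramble flowers = 8.2/12 = 0.683.
Ranked: shallow corollas > comfrey flowers > clover heads > bramble flowers.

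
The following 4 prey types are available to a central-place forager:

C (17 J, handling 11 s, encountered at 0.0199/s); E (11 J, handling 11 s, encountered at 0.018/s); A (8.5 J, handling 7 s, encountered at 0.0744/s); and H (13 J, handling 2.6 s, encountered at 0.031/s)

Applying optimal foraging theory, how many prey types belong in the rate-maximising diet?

4

E/h in descending order: H 5, C 1.55, A 1.21, E 1 J/s. The optimal diet is the largest prefix of this list for which every included type satisfies E_i/h_i > R on the types above it.
Rate on top 1: 0.3729. C: 1.55 > 0.3729 → include.
Rate on top 2: 0.5705. A: 1.21 > 0.5705 → include.
Rate on top 3: 0.7547. E: 1 > 0.7547 → include.
Optimal diet: H, C, A, E — 4 of 4 types.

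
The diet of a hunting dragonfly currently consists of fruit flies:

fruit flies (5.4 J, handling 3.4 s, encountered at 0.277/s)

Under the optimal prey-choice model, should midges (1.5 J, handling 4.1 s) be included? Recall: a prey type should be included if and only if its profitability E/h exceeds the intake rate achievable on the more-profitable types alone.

Intake rate on the current diet: R = (0.277×5.4) / (1 + 0.277×3.4) = 1.496/1.942 = 0.7703 J/s.
Profitability of midges: 1.5/4.1 = 0.3659 J/s.
0.3659 < 0.7703, so adding midges would lower the average — exclude it.

No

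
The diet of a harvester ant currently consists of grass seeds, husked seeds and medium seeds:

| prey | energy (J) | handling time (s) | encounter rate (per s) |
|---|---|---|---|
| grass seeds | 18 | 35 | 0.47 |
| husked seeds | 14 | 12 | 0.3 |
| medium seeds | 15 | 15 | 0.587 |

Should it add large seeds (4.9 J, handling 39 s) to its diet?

No

Current rate: (0.47×18 + 0.3×14 + 0.587×15)/(1 + 0.47×35 + 0.3×12 + 0.587×15) = 0.719 J/s.
large seeds: E/h = 4.9/39 = 0.1256 J/s.
Since 0.1256 < R, time spent handling large seeds is better spent searching.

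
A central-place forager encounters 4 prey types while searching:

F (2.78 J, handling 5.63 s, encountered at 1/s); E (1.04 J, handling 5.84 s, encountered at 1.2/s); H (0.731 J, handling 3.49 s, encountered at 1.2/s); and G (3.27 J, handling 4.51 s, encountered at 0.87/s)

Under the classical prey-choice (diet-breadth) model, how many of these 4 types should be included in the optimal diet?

E/h in descending order: G 0.725, F 0.494, H 0.209, E 0.178 J/s. The optimal diet is the largest prefix of this list for which every included type satisfies E_i/h_i > R on the types above it.
Rate on top 1: 0.5778. F: 0.494 < 0.5778 → exclude; stop.
Optimal diet: G — 1 of 4 types.

1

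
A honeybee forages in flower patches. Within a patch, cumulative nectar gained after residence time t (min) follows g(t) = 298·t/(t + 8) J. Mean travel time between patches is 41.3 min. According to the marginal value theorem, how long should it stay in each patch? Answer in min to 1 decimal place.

18.2 min

By the marginal value theorem, leave when the instantaneous gain rate g'(t) equals the habitat-wide average g(t)/(T + t).
g'(t) = 298·8/(t + 8)². Setting 298·8/(t+8)² = 298t/[(t+8)(41.3+t)] gives 8(41.3+t) = t(t+8), so t² = 8×41.3 = 330.4.
t* = √330.4 = 18.18 min.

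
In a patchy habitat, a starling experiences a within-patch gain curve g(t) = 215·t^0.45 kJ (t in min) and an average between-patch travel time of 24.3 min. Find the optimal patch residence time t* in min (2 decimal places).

Optimal t* satisfies g'(t*) = g(t*)/(T + t*).
g'(t) = 0.45·215·t^-0.55. Setting 0.45·215·t^-0.55 = 215·t^0.45/(24.3+t) gives 0.45(24.3+t) = t, so 0.55·t = 0.45×24.3.
t* = 0.45×24.3/0.55 = 19.88 min.

19.88 min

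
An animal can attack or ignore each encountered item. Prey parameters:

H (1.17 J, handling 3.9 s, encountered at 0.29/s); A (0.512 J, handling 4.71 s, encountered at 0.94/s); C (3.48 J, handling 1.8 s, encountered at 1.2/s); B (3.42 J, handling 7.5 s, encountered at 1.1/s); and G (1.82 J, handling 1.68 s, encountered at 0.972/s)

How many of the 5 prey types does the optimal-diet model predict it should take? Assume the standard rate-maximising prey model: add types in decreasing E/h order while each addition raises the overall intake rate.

1

E/h in descending order: C 1.93, G 1.08, B 0.456, H 0.3, A 0.109 J/s. The optimal diet is the largest prefix of this list for which every included type satisfies E_i/h_i > R on the types above it.
Rate on top 1: 1.322. G: 1.08 < 1.322 → exclude; stop.
Optimal diet: C — 1 of 5 types.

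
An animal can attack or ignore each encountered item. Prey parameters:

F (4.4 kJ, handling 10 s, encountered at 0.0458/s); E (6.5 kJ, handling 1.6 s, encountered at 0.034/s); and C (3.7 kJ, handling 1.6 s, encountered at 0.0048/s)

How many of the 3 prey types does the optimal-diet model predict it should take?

Profitabilities (E/h, kJ/s): E 4.06, C 2.31, F 0.44. Add prey in this order while the next type's profitability exceeds the intake rate on those already taken.
Rate on top 1: 0.2096. C: 2.31 > 0.2096 → include.
Rate on top 2: 0.2248. F: 0.44 > 0.2248 → include.
Optimal diet: E, C, F — 3 of 3 types.

3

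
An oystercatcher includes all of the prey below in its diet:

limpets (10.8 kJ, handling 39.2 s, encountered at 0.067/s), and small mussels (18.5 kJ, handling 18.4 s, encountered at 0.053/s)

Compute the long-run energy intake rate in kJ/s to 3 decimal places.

R = (0.067×10.8 + 0.053×18.5) / (1 + 0.067×39.2 + 0.053×18.4) = 1.704/4.602 = 0.3703 kJ/s.

0.370 kJ/s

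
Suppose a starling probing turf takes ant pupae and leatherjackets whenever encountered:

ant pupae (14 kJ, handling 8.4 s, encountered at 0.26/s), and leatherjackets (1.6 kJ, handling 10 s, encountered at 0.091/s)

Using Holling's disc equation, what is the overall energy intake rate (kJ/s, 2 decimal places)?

0.92 kJ/s

Energy encountered per unit search time: 0.26×14 + 0.091×1.6 = 3.786 kJ/s.
Handling time per unit search time: 0.26×8.4 + 0.091×10 = 3.094.
Rate = 3.786/(1 + 3.094) = 0.9247 kJ/s.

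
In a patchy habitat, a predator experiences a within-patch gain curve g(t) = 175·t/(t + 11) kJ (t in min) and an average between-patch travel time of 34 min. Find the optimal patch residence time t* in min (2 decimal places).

19.34 min

Optimal t* satisfies g'(t*) = g(t*)/(T + t*).
g'(t) = 175·11/(t + 11)². Setting 175·11/(t+11)² = 175t/[(t+11)(34+t)] gives 11(34+t) = t(t+11), so t² = 11×34 = 374.
t* = √374 = 19.34 min.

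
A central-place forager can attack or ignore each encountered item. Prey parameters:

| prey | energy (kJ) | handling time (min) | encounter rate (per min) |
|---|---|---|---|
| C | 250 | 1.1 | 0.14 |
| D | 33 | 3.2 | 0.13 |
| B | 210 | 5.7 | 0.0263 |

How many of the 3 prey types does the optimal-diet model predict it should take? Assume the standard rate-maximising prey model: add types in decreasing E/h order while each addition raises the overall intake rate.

Rank by E/h (kJ/min): C 227, B 36.8, D 10.3. Include each in turn until the next type's E/h falls below the running intake rate.
Rate on top 1: 30.33. B: 36.8 > 30.33 → include.
Rate on top 2: 31.08. D: 10.3 < 31.08 → exclude; stop.
Optimal diet: C, B — 2 of 3 types.

2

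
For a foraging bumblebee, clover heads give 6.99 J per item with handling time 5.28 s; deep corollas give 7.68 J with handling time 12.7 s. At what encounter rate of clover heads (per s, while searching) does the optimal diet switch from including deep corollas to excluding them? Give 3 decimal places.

Drop deep corollas once their profitability E₂/h₂ falls below the rate achievable on clover heads alone: E₂/h₂ = λE₁/(1 + λh₁).
Solve for λ: λE₁h₂ = E₂(1 + λh₁) → λ(E₁h₂ − E₂h₁) = E₂ → λ = E₂/(E₁h₂ − E₂h₁).
λ = 7.68/(6.99×12.7 − 7.68×5.28) = 7.68/48.22 = 0.1593 per s.

0.159 per s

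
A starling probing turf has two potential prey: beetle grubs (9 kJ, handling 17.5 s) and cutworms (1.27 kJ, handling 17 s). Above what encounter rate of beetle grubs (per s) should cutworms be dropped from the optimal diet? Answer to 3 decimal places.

At the threshold, the rate on beetle grubs alone equals the profitability of cutworms: λ·9/(1 + λ·17.5) = 1.27/17 = 0.07471.
Rearranging, λ(9 − 0.07471×17.5) = 0.07471, so λ = 0.07471/7.693 = 0.009711 per s.

0.010 per s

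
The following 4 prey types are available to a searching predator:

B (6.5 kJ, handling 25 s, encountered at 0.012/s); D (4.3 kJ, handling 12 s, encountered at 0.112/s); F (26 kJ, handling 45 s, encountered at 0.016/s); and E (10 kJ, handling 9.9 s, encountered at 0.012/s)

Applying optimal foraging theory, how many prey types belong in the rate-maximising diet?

Profitabilities (E/h, kJ/s): E 1.01, F 0.578, D 0.358, B 0.26. Add prey in this order while the next type's profitability exceeds the intake rate on those already taken.
Rate on top 1: 0.1073. F: 0.578 > 0.1073 → include.
Rate on top 2: 0.2915. D: 0.358 > 0.2915 → include.
Rate on top 3: 0.3197. B: 0.26 < 0.3197 → exclude; stop.
Optimal diet: E, F, D — 3 of 4 types.

3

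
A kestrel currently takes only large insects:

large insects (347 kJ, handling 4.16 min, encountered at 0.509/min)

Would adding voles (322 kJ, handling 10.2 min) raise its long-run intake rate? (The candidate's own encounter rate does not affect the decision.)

No

On large insects alone, R = ΣλE/(1+Σλh) = 176.6/3.117 = 56.66 kJ/min.
Profitability of voles: 322/10.2 = 31.57 kJ/min.
31.57 < 56.66, so adding voles would lower the average — exclude it.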